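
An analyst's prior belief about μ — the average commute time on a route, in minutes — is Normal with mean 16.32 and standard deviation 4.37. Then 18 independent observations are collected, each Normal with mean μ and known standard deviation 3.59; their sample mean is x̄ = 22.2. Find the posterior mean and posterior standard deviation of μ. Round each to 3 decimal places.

Posterior mean ≈ 21.988; posterior SD ≈ 0.831

Prior precision 1/τ₀² = 1/4.37² = 0.0523645; data precision n/σ² = 18/3.59² = 1.39664.
Posterior precision = 0.0523645 + 1.39664 = 1.44900, giving posterior SD = 1/√1.44900 = 0.831.
Posterior mean = (0.0523645·16.32 + 1.39664·22.2) / 1.44900 = 21.988.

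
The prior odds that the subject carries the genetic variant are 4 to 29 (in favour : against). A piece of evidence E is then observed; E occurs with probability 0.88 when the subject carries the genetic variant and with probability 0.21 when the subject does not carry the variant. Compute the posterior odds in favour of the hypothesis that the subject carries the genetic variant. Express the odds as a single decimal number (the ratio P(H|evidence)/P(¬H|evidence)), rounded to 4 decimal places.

Posterior odds ≈ 0.5780

Prior odds = 4/29 = 0.13793.
Likelihood ratio for E = 0.88/0.21 = 4.1905.
Posterior odds = prior odds × LR = 0.57800.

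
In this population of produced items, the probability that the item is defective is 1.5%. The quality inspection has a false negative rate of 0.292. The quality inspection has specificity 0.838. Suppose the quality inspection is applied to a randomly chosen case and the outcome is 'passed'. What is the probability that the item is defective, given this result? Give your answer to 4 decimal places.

P(H | E) ≈ 0.0053

Write H for 'the item is defective'. Prior odds H:¬H = 0.015/0.985 = 0.015228. For the 'passed' outcome, the likelihood ratio is 0.292/0.838 = 0.34845.
Posterior odds = 0.015228 × 0.34845 = 0.0053063, so P(H|E) = 0.0053063/(1+0.0053063) = 0.0053.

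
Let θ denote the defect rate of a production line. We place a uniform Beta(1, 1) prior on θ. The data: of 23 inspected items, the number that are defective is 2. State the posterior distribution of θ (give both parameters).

Posterior: Beta(3, 22)

The binomial likelihood is conjugate to the Beta prior: with 2 successes and 21 failures, the posterior is Beta(1+2, 1+21) = Beta(3, 22).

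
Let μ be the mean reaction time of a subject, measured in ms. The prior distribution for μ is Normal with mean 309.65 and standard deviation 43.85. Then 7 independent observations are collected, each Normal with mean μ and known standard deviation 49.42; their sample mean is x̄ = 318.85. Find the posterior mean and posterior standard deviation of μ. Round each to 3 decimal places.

Prior precision 1/τ₀² = 1/43.85² = 0.00052007; data precision n/σ² = 7/49.42² = 0.00286611.
Posterior precision = 0.00052007 + 0.00286611 = 0.00338618, giving posterior SD = 1/√0.00338618 = 17.185.
Posterior mean = (0.00052007·309.65 + 0.00286611·318.85) / 0.00338618 = 317.437.

Posterior mean ≈ 317.437; posterior SD ≈ 17.185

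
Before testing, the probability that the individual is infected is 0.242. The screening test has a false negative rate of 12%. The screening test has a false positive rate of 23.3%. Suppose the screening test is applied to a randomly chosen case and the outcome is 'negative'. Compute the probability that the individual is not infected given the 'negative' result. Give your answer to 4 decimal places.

P(¬H | E) ≈ 0.9524

Let H be the event that the individual is infected. P(H) = 0.242, so P(¬H) = 0.758. With E the 'negative' result, P(E|H) = 0.12 and P(E|¬H) = 0.767.
P(E) = 0.12·0.242 + 0.767·0.758 = 0.029040 + 0.58139 = 0.61043.
By Bayes' theorem, P(H|E) = 0.029040 / 0.61043 = 0.0476. Hence P(¬H|E) = 1 − 0.0476 = 0.9524.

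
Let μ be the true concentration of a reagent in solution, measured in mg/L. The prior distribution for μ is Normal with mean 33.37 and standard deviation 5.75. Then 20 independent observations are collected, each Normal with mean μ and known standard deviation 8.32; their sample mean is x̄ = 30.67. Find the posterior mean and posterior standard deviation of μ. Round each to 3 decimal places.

With known σ, the Normal prior is conjugate. Weight on the data is w = (n/σ²)/(n/σ² + 1/τ₀²) = 0.288924/(0.288924+0.0302457) = 0.90524.
Posterior mean = w·x̄ + (1−w)·μ₀ = 0.90524·30.67 + 0.094764·33.37 = 30.926. Posterior variance = 1/(0.288924+0.0302457) = 3.13313, so SD = 1.770.

Posterior mean ≈ 30.926; posterior SD ≈ 1.770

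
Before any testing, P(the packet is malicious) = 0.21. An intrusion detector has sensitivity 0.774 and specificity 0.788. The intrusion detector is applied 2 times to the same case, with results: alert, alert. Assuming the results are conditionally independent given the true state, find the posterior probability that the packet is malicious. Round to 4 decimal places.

Posterior P(H) ≈ 0.7799

With H the event that the packet is malicious, the joint likelihood of the observed sequence is P(data|H) = 0.774·0.774 = 0.59908 and P(data|¬H) = 0.212·0.212 = 0.044944.
Bayes: P(H|data) = 0.21·0.59908 / (0.21·0.59908 + 0.79·0.044944) = 0.12581/0.16131 = 0.7799.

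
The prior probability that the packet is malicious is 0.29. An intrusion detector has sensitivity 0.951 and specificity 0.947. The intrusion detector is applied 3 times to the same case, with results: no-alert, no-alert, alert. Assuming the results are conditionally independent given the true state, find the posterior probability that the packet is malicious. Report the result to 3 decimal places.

Posterior P(H) ≈ 0.019

Let H be the event that the packet is malicious; start with P(H) = 0.29. P('alert'|H) = 0.951, P('alert'|¬H) = 0.053.
Update on result 1 ('no-alert'): P(H) ← 0.049·0.2900 / (0.049·0.2900 + 0.947·0.7100) = 0.014210/0.68658 = 0.0207.
Update on result 2 ('no-alert'): P(H) ← 0.049·0.0207 / (0.049·0.0207 + 0.947·0.9793) = 0.0010141/0.92841 = 0.0011.
Update on result 3 ('alert'): P(H) ← 0.951·0.0011 / (0.951·0.0011 + 0.053·0.9989) = 0.0010388/0.053981 = 0.0192.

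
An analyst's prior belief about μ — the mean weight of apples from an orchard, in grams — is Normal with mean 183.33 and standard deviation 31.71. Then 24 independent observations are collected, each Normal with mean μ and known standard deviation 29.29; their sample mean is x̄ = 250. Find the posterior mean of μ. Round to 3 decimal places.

Posterior mean ≈ 247.711

Prior precision 1/τ₀² = 1/31.71² = 0.00099451; data precision n/σ² = 24/29.29² = 0.0279752.
Posterior precision = 0.00099451 + 0.0279752 = 0.0289697.
Posterior mean = (0.00099451·183.33 + 0.0279752·250) / 0.0289697 = 247.711.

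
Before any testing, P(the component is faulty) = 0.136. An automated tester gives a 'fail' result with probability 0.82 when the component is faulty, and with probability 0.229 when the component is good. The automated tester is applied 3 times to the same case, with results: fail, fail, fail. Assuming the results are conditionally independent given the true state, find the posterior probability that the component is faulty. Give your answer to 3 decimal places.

Posterior P(H) ≈ 0.878

With H the event that the component is faulty, the joint likelihood of the observed sequence is P(data|H) = 0.82·0.82·0.82 = 0.55137 and P(data|¬H) = 0.229·0.229·0.229 = 0.012009.
Bayes: P(H|data) = 0.136·0.55137 / (0.136·0.55137 + 0.864·0.012009) = 0.074986/0.085362 = 0.8784.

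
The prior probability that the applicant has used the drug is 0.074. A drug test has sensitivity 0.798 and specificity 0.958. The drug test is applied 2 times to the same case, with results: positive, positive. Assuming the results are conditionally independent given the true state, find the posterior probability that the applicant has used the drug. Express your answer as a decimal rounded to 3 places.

Let H be the event that the applicant has used the drug; start with P(H) = 0.074. P('positive'|H) = 0.798, P('positive'|¬H) = 0.042.
Update on result 1 ('positive'): P(H) ← 0.798·0.0740 / (0.798·0.0740 + 0.042·0.9260) = 0.059052/0.097944 = 0.6029.
Update on result 2 ('positive'): P(H) ← 0.798·0.6029 / (0.798·0.6029 + 0.042·0.3971) = 0.48113/0.49780 = 0.9665.

Posterior P(H) ≈ 0.966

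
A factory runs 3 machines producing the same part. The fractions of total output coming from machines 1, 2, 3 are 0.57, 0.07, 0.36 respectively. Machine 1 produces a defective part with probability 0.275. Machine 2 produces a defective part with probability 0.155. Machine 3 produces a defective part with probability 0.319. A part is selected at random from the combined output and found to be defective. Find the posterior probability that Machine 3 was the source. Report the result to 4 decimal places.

P(defective|M1) = 0.275; P(defective|M2) = 0.155; P(defective|M3) = 0.319.
Prior × likelihood for each source: 0.57·0.275=0.1568, 0.07·0.155=0.01085, 0.36·0.319=0.1148. Summing gives P(defective) = 0.28244.
P(Machine 3 | defective) = 0.1148 / 0.28244 = 0.4066.

Posterior probability ≈ 0.4066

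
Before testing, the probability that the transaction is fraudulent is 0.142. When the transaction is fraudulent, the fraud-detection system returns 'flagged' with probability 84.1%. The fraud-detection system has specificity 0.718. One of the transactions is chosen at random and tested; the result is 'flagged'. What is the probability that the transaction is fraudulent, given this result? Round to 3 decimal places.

Let H be the event that the transaction is fraudulent. P(H) = 0.142, so P(¬H) = 0.858. With E the 'flagged' result, P(E|H) = 0.841 and P(E|¬H) = 0.282.
P(E) = 0.841·0.142 + 0.282·0.858 = 0.11942 + 0.24196 = 0.36138.
By Bayes' theorem, P(H|E) = 0.11942 / 0.36138 = 0.330.

P(H | E) ≈ 0.330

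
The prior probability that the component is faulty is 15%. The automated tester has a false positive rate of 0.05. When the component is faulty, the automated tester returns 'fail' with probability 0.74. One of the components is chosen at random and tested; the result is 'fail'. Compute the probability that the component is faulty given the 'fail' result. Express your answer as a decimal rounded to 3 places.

P(H | E) ≈ 0.723

Let H be the event that the component is faulty. P(H) = 0.15, so P(¬H) = 0.85. With E the 'fail' result, P(E|H) = 0.74 and P(E|¬H) = 0.05.
P(E) = 0.74·0.15 + 0.05·0.85 = 0.11100 + 0.042500 = 0.15350.
By Bayes' theorem, P(H|E) = 0.11100 / 0.15350 = 0.723.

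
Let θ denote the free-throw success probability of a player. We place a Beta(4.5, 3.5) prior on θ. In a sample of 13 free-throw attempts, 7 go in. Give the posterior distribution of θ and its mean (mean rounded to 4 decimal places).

The binomial likelihood is conjugate to the Beta prior: with 7 successes and 6 failures, the posterior is Beta(4.5+7, 3.5+6) = Beta(11.5, 9.5).
E[θ | data] = 11.5/(11.5+9.5) = 0.5476.

Posterior: Beta(11.5, 9.5); mean ≈ 0.5476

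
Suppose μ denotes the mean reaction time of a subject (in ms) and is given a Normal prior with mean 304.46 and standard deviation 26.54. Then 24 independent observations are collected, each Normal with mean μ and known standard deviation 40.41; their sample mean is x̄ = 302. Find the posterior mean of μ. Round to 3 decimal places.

Prior precision 1/τ₀² = 1/26.54² = 0.00141971; data precision n/σ² = 24/40.41² = 0.0146972.
Posterior precision = 0.00141971 + 0.0146972 = 0.0161169.
Posterior mean = (0.00141971·304.46 + 0.0146972·302) / 0.0161169 = 302.217.

Posterior mean ≈ 302.217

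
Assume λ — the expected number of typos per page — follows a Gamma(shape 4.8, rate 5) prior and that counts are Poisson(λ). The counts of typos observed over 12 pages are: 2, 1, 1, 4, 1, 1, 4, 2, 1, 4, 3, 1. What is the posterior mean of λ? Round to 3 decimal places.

Posterior mean ≈ 1.753

Total count ∑xᵢ = 25 over n = 12 pages.
Gamma is conjugate to the Poisson likelihood: posterior is Gamma(shape = 4.8+25 = 29.8, rate = 5+12 = 17).
Posterior mean = shape/rate = 29.8/17 = 1.753.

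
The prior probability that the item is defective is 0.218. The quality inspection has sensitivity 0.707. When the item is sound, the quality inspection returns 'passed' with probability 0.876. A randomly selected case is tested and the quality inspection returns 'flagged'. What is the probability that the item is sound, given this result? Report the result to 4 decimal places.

P(¬H | E) ≈ 0.3862

Let H be the event that the item is defective. P(H) = 0.218, so P(¬H) = 0.782. With E the 'flagged' result, P(E|H) = 0.707 and P(E|¬H) = 0.124.
P(E) = 0.707·0.218 + 0.124·0.782 = 0.15413 + 0.096968 = 0.25109.
By Bayes' theorem, P(H|E) = 0.15413 / 0.25109 = 0.6138. Hence P(¬H|E) = 1 − 0.6138 = 0.3862.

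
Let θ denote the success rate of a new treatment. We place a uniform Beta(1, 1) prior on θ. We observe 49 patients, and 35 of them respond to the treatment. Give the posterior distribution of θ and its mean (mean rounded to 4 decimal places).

Posterior: Beta(36, 15); mean ≈ 0.7059

Observing 35 successes and 14 failures updates Beta(1, 1) by adding the success and failure counts to the two shape parameters: α = 1+35 = 36, β = 1+14 = 15.
E[θ | data] = 36/(36+15) = 0.7059.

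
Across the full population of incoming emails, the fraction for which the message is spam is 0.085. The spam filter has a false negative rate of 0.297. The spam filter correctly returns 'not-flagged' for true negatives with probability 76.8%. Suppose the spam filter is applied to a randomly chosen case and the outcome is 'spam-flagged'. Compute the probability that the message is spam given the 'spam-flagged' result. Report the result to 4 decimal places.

P(H | E) ≈ 0.2197

Let H be the event that the message is spam. P(H) = 0.085, so P(¬H) = 0.915. With E the 'spam-flagged' result, P(E|H) = 0.703 and P(E|¬H) = 0.232.
P(E) = 0.703·0.085 + 0.232·0.915 = 0.059755 + 0.21228 = 0.27204.
By Bayes' theorem, P(H|E) = 0.059755 / 0.27204 = 0.2197.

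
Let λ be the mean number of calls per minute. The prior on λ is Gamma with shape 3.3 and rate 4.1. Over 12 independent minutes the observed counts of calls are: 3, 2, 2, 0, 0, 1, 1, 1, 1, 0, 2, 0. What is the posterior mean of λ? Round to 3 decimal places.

The Poisson likelihood adds the total count to the shape and the number of exposure periods to the rate. Here ∑xᵢ = 13 and n = 12, so shape 3.3→16.3 and rate 4.1→16.1.
E[λ | data] = 16.3/16.1 = 1.012.

Posterior mean ≈ 1.012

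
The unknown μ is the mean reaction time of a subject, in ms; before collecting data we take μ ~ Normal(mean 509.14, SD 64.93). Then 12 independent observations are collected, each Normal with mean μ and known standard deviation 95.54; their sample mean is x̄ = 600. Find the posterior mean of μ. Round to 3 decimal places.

Posterior mean ≈ 586.112

Prior precision 1/τ₀² = 1/64.93² = 0.00023720; data precision n/σ² = 12/95.54² = 0.00131465.
Posterior precision = 0.00023720 + 0.00131465 = 0.00155185.
Posterior mean = (0.00023720·509.14 + 0.00131465·600) / 0.00155185 = 586.112.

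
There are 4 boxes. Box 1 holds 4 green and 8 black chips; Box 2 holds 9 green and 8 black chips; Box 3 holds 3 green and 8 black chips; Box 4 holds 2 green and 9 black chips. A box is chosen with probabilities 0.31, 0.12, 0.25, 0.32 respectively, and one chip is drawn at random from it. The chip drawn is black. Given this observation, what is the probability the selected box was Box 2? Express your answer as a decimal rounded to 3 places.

Posterior probability ≈ 0.080

P(black|Box 1) = 0.6667; P(black|Box 2) = 0.4706; P(black|Box 3) = 0.7273; P(black|Box 4) = 0.8182.
Prior × likelihood for each source: 0.31·0.6667=0.2067, 0.12·0.4706=0.05647, 0.25·0.7273=0.1818, 0.32·0.8182=0.2618. Summing gives P(black) = 0.70677.
P(Box 2 | black) = 0.05647 / 0.70677 = 0.080.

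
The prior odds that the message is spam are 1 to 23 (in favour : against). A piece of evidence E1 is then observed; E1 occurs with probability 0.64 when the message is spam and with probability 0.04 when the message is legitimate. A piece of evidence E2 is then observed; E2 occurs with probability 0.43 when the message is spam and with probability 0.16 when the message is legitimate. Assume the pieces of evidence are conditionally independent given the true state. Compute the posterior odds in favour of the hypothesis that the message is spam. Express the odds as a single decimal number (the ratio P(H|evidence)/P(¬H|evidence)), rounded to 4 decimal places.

Prior odds = 1/23 = 0.043478.
Likelihood ratio for E1 = 0.64/0.04 = 16.000.
Likelihood ratio for E2 = 0.43/0.16 = 2.6875.
Posterior odds = prior odds × LR₁ × LR₂ = 1.8696.

Posterior odds ≈ 1.8696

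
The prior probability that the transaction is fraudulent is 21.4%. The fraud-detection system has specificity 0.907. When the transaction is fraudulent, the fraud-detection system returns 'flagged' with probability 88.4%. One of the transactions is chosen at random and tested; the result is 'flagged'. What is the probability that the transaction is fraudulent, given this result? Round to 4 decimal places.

P(H | E) ≈ 0.7213

Write H for 'the transaction is fraudulent'. Prior odds H:¬H = 0.214/0.786 = 0.27226. For the 'flagged' outcome, the likelihood ratio is 0.884/0.093 = 9.5054.
Posterior odds = 0.27226 × 9.5054 = 2.5880, so P(H|E) = 2.5880/(1+2.5880) = 0.7213.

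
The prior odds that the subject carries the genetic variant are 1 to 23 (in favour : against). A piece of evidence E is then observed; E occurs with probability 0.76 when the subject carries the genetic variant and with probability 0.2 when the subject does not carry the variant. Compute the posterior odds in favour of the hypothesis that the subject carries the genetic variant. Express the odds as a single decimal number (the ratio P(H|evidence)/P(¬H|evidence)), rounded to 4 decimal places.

Prior odds = 1/23 = 0.043478.
Likelihood ratio for E = 0.76/0.2 = 3.8000.
Posterior odds = prior odds × LR = 0.16522.

Posterior odds ≈ 0.1652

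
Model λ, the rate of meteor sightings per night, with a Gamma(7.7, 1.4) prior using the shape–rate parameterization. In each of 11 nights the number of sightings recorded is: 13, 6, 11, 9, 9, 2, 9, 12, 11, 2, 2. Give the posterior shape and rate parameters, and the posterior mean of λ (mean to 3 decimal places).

The Poisson likelihood adds the total count to the shape and the number of exposure periods to the rate. Here ∑xᵢ = 86 and n = 11, so shape 7.7→93.7 and rate 1.4→12.4.
Posterior mean = shape/rate = 93.7/12.4 = 7.556.

Posterior: Gamma(shape=93.7, rate=12.4); mean ≈ 7.556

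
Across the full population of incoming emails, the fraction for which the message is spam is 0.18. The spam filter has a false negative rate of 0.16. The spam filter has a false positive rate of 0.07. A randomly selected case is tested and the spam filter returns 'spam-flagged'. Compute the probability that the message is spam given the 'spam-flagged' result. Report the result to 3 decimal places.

P(H | E) ≈ 0.725

Let H be the event that the message is spam. P(H) = 0.18, so P(¬H) = 0.82. With E the 'spam-flagged' result, P(E|H) = 0.84 and P(E|¬H) = 0.07.
P(E) = 0.84·0.18 + 0.07·0.82 = 0.15120 + 0.057400 = 0.20860.
By Bayes' theorem, P(H|E) = 0.15120 / 0.20860 = 0.725.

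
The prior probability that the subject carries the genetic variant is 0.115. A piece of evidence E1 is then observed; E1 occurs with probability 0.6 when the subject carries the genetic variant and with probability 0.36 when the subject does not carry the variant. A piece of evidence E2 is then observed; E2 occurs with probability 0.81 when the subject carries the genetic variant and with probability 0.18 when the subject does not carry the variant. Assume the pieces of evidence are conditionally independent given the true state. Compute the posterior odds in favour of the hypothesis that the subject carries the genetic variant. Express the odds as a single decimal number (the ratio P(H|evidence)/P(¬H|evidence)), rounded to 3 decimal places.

Prior odds = 0.115/(1−0.115) = 0.12994.
Likelihood ratio for E1 = 0.6/0.36 = 1.6667.
Likelihood ratio for E2 = 0.81/0.18 = 4.5000.
Posterior odds = prior odds × LR₁ × LR₂ = 0.97458.

Posterior odds ≈ 0.975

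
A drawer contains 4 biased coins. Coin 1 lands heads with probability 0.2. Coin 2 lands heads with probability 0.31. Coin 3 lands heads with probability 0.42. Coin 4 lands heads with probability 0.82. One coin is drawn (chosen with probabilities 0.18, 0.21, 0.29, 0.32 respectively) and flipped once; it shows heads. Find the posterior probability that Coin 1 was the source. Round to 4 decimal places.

Posterior probability ≈ 0.0742

P(heads|C1) = 0.2; P(heads|C2) = 0.31; P(heads|C3) = 0.42; P(heads|C4) = 0.82.
Prior × likelihood for each source: 0.18·0.2=0.03600, 0.21·0.31=0.06510, 0.29·0.42=0.1218, 0.32·0.82=0.2624. Summing gives P(heads) = 0.48530.
P(Coin 1 | heads) = 0.03600 / 0.48530 = 0.0742.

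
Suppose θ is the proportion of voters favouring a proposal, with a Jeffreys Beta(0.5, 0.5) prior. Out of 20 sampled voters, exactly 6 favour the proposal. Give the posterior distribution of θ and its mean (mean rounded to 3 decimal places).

Posterior: Beta(6.5, 14.5); mean ≈ 0.310

The binomial likelihood is conjugate to the Beta prior: with 6 successes and 14 failures, the posterior is Beta(0.5+6, 0.5+14) = Beta(6.5, 14.5).
Posterior mean = α/(α+β) = 6.5/21 = 0.310.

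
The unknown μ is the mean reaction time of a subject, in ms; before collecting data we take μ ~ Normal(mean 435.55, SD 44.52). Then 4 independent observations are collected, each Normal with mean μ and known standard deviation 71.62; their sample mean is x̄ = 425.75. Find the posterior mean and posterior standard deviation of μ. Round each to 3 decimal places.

Prior precision 1/τ₀² = 1/44.52² = 0.00050453; data precision n/σ² = 4/71.62² = 0.00077981.
Posterior precision = 0.00050453 + 0.00077981 = 0.00128435, giving posterior SD = 1/√0.00128435 = 27.904.
Posterior mean = (0.00050453·435.55 + 0.00077981·425.75) / 0.00128435 = 429.600.

Posterior mean ≈ 429.600; posterior SD ≈ 27.904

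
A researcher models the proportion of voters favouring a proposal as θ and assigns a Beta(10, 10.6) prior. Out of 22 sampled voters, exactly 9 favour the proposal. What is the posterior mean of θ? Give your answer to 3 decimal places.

Posterior mean ≈ 0.446

The binomial likelihood is conjugate to the Beta prior: with 9 successes and 13 failures, the posterior is Beta(10+9, 10.6+13) = Beta(19, 23.6).
E[θ | data] = 19/(19+23.6) = 0.446.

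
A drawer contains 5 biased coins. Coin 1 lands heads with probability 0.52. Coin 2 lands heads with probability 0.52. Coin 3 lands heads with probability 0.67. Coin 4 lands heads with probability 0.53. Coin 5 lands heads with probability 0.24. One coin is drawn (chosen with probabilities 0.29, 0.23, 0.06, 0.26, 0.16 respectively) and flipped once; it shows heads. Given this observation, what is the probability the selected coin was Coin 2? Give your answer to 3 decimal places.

Posterior probability ≈ 0.246

P(heads|C1) = 0.52; P(heads|C2) = 0.52; P(heads|C3) = 0.67; P(heads|C4) = 0.53; P(heads|C5) = 0.24.
Prior × likelihood for each source: 0.29·0.52=0.1508, 0.23·0.52=0.1196, 0.06·0.67=0.04020, 0.26·0.53=0.1378, 0.16·0.24=0.03840. Summing gives P(heads) = 0.48680.
P(Coin 2 | heads) = 0.1196 / 0.48680 = 0.246.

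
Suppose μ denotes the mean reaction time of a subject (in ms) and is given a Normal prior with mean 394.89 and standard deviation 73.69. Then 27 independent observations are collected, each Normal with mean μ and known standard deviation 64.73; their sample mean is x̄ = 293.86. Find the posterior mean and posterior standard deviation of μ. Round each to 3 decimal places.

Posterior mean ≈ 296.667; posterior SD ≈ 12.283

Prior precision 1/τ₀² = 1/73.69² = 0.00018415; data precision n/σ² = 27/64.73² = 0.00644396.
Posterior precision = 0.00018415 + 0.00644396 = 0.00662811, giving posterior SD = 1/√0.00662811 = 12.283.
Posterior mean = (0.00018415·394.89 + 0.00644396·293.86) / 0.00662811 = 296.667.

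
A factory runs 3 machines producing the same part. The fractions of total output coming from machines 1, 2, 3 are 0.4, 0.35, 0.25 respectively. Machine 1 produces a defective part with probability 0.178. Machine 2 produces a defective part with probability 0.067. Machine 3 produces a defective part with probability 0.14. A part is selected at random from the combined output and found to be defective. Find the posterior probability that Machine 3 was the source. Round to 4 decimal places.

Posterior probability ≈ 0.2700

Tabulate prior·likelihood by source: [1] prior 0.4, lik 0.178, product 0.07120; [2] prior 0.35, lik 0.067, product 0.02345; [3] prior 0.25, lik 0.14, product 0.03500.
Normalizing constant = 0.12965; the posterior for Machine 3 is its product over the sum, 0.03500/0.12965 = 0.2700.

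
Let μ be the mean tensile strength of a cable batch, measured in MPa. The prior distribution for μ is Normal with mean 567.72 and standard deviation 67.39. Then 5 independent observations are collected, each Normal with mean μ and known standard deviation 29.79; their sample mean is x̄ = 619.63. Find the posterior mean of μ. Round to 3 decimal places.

Posterior mean ≈ 617.678

With known σ, the Normal prior is conjugate. Weight on the data is w = (n/σ²)/(n/σ² + 1/τ₀²) = 0.00563416/(0.00563416+0.00022020) = 0.96239.
Posterior mean = w·x̄ + (1−w)·μ₀ = 0.96239·619.63 + 0.037612·567.72 = 617.678.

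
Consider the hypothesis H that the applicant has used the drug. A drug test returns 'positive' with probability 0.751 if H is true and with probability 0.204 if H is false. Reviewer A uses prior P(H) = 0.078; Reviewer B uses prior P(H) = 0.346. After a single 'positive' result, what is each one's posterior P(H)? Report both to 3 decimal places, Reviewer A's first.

Reviewer A: 0.237; Reviewer B: 0.661

P('+'|H) = 0.751, P('+'|¬H) = 0.204.
Reviewer A: numerator 0.751·0.078 = 0.058578; evidence = 0.058578+0.204·0.922 = 0.24667; posterior = 0.237.
Reviewer B: numerator 0.751·0.346 = 0.25985; evidence = 0.25985+0.204·0.654 = 0.39326; posterior = 0.661.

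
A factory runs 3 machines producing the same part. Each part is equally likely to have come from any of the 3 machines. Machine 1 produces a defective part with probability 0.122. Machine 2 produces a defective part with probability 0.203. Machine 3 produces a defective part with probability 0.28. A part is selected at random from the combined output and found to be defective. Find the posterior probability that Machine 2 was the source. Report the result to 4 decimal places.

Posterior probability ≈ 0.3355

P(defective|M1) = 0.122; P(defective|M2) = 0.203; P(defective|M3) = 0.28.
Prior × likelihood for each source: 0.333333·0.122=0.04067, 0.333333·0.203=0.06767, 0.333333·0.28=0.09333. Summing gives P(defective) = 0.20167.
P(Machine 2 | defective) = 0.06767 / 0.20167 = 0.3355.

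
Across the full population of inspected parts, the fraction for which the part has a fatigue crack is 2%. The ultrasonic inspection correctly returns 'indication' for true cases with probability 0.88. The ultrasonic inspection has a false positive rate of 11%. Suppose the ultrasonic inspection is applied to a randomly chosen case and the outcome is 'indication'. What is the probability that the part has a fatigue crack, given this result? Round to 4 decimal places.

P(H | E) ≈ 0.1404

Write H for 'the part has a fatigue crack'. Prior odds H:¬H = 0.02/0.98 = 0.020408. For the 'indication' outcome, the likelihood ratio is 0.88/0.11 = 8.0000.
Posterior odds = 0.020408 × 8.0000 = 0.16327, so P(H|E) = 0.16327/(1+0.16327) = 0.1404.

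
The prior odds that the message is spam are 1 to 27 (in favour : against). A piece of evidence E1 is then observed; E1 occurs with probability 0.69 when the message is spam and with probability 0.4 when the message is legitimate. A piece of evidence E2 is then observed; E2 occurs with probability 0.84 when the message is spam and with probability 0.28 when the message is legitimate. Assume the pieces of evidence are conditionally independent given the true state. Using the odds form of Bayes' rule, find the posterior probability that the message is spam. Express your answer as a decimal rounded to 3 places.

Prior odds = 1/27 = 0.037037.
Likelihood ratio for E1 = 0.69/0.4 = 1.7250.
Likelihood ratio for E2 = 0.84/0.28 = 3.0000.
Posterior odds = prior odds × LR₁ × LR₂ = 0.19167.
Posterior probability = odds/(1+odds) = 0.19167/1.1917 = 0.161.

Posterior probability ≈ 0.161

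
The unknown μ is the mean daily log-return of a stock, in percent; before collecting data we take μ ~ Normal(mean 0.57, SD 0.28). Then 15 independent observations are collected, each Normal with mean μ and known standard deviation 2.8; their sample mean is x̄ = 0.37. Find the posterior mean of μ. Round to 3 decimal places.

Prior precision 1/τ₀² = 1/0.28² = 12.7551; data precision n/σ² = 15/2.8² = 1.91327.
Posterior precision = 12.7551 + 1.91327 = 14.6684.
Posterior mean = (12.7551·0.57 + 1.91327·0.37) / 14.6684 = 0.544.

Posterior mean ≈ 0.544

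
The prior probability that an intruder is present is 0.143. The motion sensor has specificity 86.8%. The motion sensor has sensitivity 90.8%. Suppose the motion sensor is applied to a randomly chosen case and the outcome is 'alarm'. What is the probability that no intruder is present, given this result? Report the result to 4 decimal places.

Write H for 'an intruder is present'. Prior odds H:¬H = 0.143/0.857 = 0.16686. For the 'alarm' outcome, the likelihood ratio is 0.908/0.132 = 6.8788.
Posterior odds = 0.16686 × 6.8788 = 1.1478, so P(H|E) = 1.1478/(1+1.1478) = 0.5344. Then P(¬H|E) = 1 − 0.5344 = 0.4656.

P(¬H | E) ≈ 0.4656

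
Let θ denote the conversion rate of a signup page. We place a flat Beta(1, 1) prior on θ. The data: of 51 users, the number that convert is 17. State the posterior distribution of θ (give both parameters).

Posterior: Beta(18, 35)

Observing 17 successes and 34 failures updates Beta(1, 1) by adding the success and failure counts to the two shape parameters: α = 1+17 = 18, β = 1+34 = 35.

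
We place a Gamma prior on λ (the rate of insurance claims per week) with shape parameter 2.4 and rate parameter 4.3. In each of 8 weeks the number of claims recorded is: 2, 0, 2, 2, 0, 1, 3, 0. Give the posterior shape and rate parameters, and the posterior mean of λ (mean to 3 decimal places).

Total count ∑xᵢ = 10 over n = 8 weeks.
Gamma is conjugate to the Poisson likelihood: posterior is Gamma(shape = 2.4+10 = 12.4, rate = 4.3+8 = 12.3).
E[λ | data] = 12.4/12.3 = 1.008.

Posterior: Gamma(shape=12.4, rate=12.3); mean ≈ 1.008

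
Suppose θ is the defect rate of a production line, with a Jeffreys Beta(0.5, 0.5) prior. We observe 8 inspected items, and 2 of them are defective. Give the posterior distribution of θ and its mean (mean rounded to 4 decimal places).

Posterior: Beta(2.5, 6.5); mean ≈ 0.2778

The binomial likelihood is conjugate to the Beta prior: with 2 successes and 6 failures, the posterior is Beta(0.5+2, 0.5+6) = Beta(2.5, 6.5).
E[θ | data] = 2.5/(2.5+6.5) = 0.2778.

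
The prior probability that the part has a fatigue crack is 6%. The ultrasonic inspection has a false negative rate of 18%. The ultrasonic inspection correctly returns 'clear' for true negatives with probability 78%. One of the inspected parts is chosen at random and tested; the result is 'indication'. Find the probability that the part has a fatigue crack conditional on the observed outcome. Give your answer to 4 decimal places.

P(H | E) ≈ 0.1922

Write H for 'the part has a fatigue crack'. Prior odds H:¬H = 0.06/0.94 = 0.063830. For the 'indication' outcome, the likelihood ratio is 0.82/0.22 = 3.7273.
Posterior odds = 0.063830 × 3.7273 = 0.23791, so P(H|E) = 0.23791/(1+0.23791) = 0.1922.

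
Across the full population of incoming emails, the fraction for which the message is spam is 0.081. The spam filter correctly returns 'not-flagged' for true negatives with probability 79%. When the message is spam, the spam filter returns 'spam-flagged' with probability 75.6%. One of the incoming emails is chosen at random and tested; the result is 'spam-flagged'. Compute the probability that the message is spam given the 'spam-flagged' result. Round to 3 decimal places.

P(H | E) ≈ 0.241

Let H be the event that the message is spam. P(H) = 0.081, so P(¬H) = 0.919. With E the 'spam-flagged' result, P(E|H) = 0.756 and P(E|¬H) = 0.21.
P(E) = 0.756·0.081 + 0.21·0.919 = 0.061236 + 0.19299 = 0.25423.
By Bayes' theorem, P(H|E) = 0.061236 / 0.25423 = 0.241.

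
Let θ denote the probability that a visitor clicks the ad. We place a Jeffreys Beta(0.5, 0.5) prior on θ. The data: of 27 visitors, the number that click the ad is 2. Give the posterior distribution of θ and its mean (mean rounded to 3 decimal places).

Posterior: Beta(2.5, 25.5); mean ≈ 0.089

Observing 2 successes and 25 failures updates Beta(0.5, 0.5) by adding the success and failure counts to the two shape parameters: α = 0.5+2 = 2.5, β = 0.5+25 = 25.5.
Posterior mean = α/(α+β) = 2.5/28 = 0.089.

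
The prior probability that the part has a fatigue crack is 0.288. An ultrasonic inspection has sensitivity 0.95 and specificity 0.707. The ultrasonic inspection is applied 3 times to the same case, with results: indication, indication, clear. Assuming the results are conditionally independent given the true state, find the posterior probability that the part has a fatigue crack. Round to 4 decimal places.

Posterior P(H) ≈ 0.2312

With H the event that the part has a fatigue crack, the joint likelihood of the observed sequence is P(data|H) = 0.95·0.95·0.05 = 0.045125 and P(data|¬H) = 0.293·0.293·0.707 = 0.060695.
Bayes: P(H|data) = 0.288·0.045125 / (0.288·0.045125 + 0.712·0.060695) = 0.012996/0.056211 = 0.2312.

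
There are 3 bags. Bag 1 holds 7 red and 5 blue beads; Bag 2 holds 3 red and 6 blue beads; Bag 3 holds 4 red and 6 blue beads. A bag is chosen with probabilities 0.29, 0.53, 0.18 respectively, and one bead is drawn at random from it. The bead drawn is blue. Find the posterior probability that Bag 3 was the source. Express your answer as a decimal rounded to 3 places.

P(blue|Bag 1) = 0.4167; P(blue|Bag 2) = 0.6667; P(blue|Bag 3) = 0.6.
Prior × likelihood for each source: 0.29·0.4167=0.1208, 0.53·0.6667=0.3533, 0.18·0.6=0.1080. Summing gives P(blue) = 0.58217.
P(Bag 3 | blue) = 0.1080 / 0.58217 = 0.186.

Posterior probability ≈ 0.186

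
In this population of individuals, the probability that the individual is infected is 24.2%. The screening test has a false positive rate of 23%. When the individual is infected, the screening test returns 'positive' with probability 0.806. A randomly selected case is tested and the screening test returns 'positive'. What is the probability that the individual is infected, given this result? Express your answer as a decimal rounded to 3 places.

Write H for 'the individual is infected'. Prior odds H:¬H = 0.242/0.758 = 0.31926. For the 'positive' outcome, the likelihood ratio is 0.806/0.23 = 3.5043.
Posterior odds = 0.31926 × 3.5043 = 1.1188, so P(H|E) = 1.1188/(1+1.1188) = 0.528.

P(H | E) ≈ 0.528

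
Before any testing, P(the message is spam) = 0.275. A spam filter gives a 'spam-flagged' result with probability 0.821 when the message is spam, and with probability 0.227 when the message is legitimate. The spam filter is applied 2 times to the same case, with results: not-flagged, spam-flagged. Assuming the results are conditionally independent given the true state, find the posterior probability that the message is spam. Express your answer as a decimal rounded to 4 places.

With H the event that the message is spam, the joint likelihood of the observed sequence is P(data|H) = 0.179·0.821 = 0.14696 and P(data|¬H) = 0.773·0.227 = 0.17547.
Bayes: P(H|data) = 0.275·0.14696 / (0.275·0.14696 + 0.725·0.17547) = 0.040414/0.16763 = 0.2411.

Posterior P(H) ≈ 0.2411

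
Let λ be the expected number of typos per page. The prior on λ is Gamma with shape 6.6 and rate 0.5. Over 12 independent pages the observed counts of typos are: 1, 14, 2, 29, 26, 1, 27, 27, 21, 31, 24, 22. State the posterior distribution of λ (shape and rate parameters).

Total count ∑xᵢ = 225 over n = 12 pages.
Gamma is conjugate to the Poisson likelihood: posterior is Gamma(shape = 6.6+225 = 231.6, rate = 0.5+12 = 12.5).

Posterior: Gamma(shape=231.6, rate=12.5)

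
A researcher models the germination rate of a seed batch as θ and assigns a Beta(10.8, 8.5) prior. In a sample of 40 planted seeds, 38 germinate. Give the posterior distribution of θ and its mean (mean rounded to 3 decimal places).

Observing 38 successes and 2 failures updates Beta(10.8, 8.5) by adding the success and failure counts to the two shape parameters: α = 10.8+38 = 48.8, β = 8.5+2 = 10.5.
E[θ | data] = 48.8/(48.8+10.5) = 0.823.

Posterior: Beta(48.8, 10.5); mean ≈ 0.823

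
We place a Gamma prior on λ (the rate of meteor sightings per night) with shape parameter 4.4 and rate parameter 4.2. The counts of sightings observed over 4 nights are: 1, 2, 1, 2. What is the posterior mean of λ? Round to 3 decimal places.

Posterior mean ≈ 1.268

Total count ∑xᵢ = 6 over n = 4 nights.
Gamma is conjugate to the Poisson likelihood: posterior is Gamma(shape = 4.4+6 = 10.4, rate = 4.2+4 = 8.2).
Posterior mean = shape/rate = 10.4/8.2 = 1.268.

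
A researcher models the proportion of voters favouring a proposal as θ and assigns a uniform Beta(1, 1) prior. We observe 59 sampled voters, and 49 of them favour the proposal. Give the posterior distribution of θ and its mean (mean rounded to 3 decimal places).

Observing 49 successes and 10 failures updates Beta(1, 1) by adding the success and failure counts to the two shape parameters: α = 1+49 = 50, β = 1+10 = 11.
E[θ | data] = 50/(50+11) = 0.820.

Posterior: Beta(50, 11); mean ≈ 0.820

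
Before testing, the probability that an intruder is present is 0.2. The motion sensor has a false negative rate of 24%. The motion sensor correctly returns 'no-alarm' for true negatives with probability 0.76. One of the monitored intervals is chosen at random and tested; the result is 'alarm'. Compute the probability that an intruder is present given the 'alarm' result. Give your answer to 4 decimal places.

P(H | E) ≈ 0.4419

Write H for 'an intruder is present'. Prior odds H:¬H = 0.2/0.8 = 0.25000. For the 'alarm' outcome, the likelihood ratio is 0.76/0.24 = 3.1667.
Posterior odds = 0.25000 × 3.1667 = 0.79167, so P(H|E) = 0.79167/(1+0.79167) = 0.4419.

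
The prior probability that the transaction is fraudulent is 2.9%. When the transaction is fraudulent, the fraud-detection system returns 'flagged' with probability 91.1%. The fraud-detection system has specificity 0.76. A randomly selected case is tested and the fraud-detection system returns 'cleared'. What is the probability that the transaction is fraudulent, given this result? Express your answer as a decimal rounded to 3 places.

P(H | E) ≈ 0.003

Let H be the event that the transaction is fraudulent. P(H) = 0.029, so P(¬H) = 0.971. With E the 'cleared' result, P(E|H) = 0.089 and P(E|¬H) = 0.76.
P(E) = 0.089·0.029 + 0.76·0.971 = 0.0025810 + 0.73796 = 0.74054.
By Bayes' theorem, P(H|E) = 0.0025810 / 0.74054 = 0.003.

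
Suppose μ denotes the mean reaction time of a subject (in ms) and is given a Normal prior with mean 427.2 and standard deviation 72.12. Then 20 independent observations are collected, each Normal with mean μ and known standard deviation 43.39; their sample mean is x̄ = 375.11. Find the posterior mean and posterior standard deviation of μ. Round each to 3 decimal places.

Posterior mean ≈ 376.036; posterior SD ≈ 9.616

With known σ, the Normal prior is conjugate. Weight on the data is w = (n/σ²)/(n/σ² + 1/τ₀²) = 0.0106231/(0.0106231+0.00019226) = 0.98222.
Posterior mean = w·x̄ + (1−w)·μ₀ = 0.98222·375.11 + 0.017777·427.2 = 376.036. Posterior variance = 1/(0.0106231+0.00019226) = 92.4612, so SD = 9.616.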